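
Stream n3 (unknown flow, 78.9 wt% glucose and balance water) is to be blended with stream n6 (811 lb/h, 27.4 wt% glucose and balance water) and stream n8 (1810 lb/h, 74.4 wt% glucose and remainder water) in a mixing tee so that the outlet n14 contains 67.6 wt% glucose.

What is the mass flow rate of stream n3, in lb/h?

Let n3 be the unknown flow. Total out = 2621 + n3.
glucose balance: 1568.9 + 0.789·n3 = 0.676·(2621 + n3)
(0.789 − 0.676)·n3 = 0.676×2621 − 1568.9 = 202.94
n3 = 202.94 / 0.113 = 1795.9 lb/h

1796 lb/h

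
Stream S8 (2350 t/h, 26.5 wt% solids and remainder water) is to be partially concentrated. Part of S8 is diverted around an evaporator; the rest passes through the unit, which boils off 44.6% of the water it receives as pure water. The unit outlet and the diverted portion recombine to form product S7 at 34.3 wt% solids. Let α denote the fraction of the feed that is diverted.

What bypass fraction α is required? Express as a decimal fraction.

All 2350×0.265 = 622.75 t/h of solids reaches S7, so S7 = 622.75/0.343 = 1815.6 t/h and vapour = 534.4 t/h.
The evaporator receives (1−α)·2350 of feed at 0.735 water and removes 0.446 of that water:
0.446×0.735×(1−α)×2350 = 534.4
(1−α) = 534.4/770.35 = 0.6937;  α = 0.3063.

0.306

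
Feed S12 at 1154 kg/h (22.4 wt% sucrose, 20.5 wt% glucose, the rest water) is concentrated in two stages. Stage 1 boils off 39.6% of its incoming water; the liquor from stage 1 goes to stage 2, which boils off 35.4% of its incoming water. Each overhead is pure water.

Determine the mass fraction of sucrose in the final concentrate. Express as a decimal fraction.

0.344

water in feed = 1154×0.571 = 658.93 kg/h.
After stage 1: water left = (1−0.396)×658.93 = 398; stream total = 893.06 kg/h.
After stage 2: water left = (1−0.354)×398 = 257.11; final concentrate = 752.17 kg/h.
sucrose fraction = 258.5/752.17 = 0.344.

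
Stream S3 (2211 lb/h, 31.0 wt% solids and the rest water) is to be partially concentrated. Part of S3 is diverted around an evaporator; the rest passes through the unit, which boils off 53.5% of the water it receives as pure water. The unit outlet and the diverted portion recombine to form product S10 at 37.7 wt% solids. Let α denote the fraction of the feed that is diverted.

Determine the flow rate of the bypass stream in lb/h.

All 2211×0.310 = 685.41 lb/h of solids reaches S10, so S10 = 685.41/0.377 = 1818.1 lb/h and vapour = 392.94 lb/h.
The evaporator receives (1−α)·2211 of feed at 0.690 water and removes 0.535 of that water:
0.535×0.690×(1−α)×2211 = 392.94
(1−α) = 392.94/816.19 = 0.4814;  α = 0.5186.
Bypass flow = 0.5186×2211 = 1146.6 lb/h.

1147 lb/h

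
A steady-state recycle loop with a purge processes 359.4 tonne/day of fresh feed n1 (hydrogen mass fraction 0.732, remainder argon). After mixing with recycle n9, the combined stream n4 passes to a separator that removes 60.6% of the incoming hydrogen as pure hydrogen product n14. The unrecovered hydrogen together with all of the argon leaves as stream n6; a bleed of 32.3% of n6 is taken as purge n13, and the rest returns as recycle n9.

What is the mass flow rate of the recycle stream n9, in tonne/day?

297.6 tonne/day

argon enters only via n1 and leaves only via the purge: 359.4×0.268 = 0.323×(argon in n6), and the separator passes all argon, so argon in n4 = argon in n6 = 298.2 tonne/day.
hydrogen in n4: m_A = 359.4×0.732 + (1−0.323)·(1−0.606)·m_A, so m_A = 263.08/0.7333 = 358.78 tonne/day.
n6 = (1−0.606)×358.78 + 298.2 = 439.56 tonne/day.
Recycle n9 = (1−0.323)×439.56 = 297.58 tonne/day.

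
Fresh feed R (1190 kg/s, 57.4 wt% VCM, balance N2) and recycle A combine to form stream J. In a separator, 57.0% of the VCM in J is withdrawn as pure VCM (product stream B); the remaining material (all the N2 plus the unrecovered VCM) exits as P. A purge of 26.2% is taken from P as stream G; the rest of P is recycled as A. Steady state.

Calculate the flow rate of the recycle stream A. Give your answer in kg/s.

1745 kg/s

N2 enters only via R and leaves only via the purge: 1190×0.426 = 0.262×(N2 in P), and the separator passes all N2, so N2 in J = N2 in P = 1934.9 kg/s.
VCM in J: m_A = 1190×0.574 + (1−0.262)·(1−0.570)·m_A, so m_A = 683.06/0.6827 = 1000.6 kg/s.
P = (1−0.570)×1000.6 + 1934.9 = 2365.1 kg/s.
Recycle A = (1−0.262)×2365.1 = 1745.5 kg/s.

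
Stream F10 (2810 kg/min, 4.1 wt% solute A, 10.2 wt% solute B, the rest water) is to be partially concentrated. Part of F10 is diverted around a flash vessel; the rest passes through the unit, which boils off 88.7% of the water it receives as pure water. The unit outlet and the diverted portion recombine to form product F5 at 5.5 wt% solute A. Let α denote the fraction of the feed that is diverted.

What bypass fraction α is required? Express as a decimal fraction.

All 2810×0.041 = 115.21 kg/min of solute A reaches F5, so F5 = 115.21/0.055 = 2094.7 kg/min and vapour = 715.27 kg/min.
The evaporator receives (1−α)·2810 of feed at 0.857 water and removes 0.887 of that water:
0.887×0.857×(1−α)×2810 = 715.27
(1−α) = 715.27/2136 = 0.3349;  α = 0.6651.

0.665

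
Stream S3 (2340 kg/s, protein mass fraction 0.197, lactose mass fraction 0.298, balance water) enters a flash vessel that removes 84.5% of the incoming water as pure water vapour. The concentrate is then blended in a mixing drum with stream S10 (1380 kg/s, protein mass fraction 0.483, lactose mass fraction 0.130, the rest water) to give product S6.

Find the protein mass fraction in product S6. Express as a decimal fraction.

0.414

Vapour removed = 0.845×0.505×2340 = 998.54 kg/s; concentrate = 1341.5 kg/s.
protein reaching the mixer = 460.98 (from concentrate) + 1380×0.483 = 1127.5 kg/s.
Product flow = 1341.5 + 1380 = 2721.5 kg/s; protein fraction = 0.414.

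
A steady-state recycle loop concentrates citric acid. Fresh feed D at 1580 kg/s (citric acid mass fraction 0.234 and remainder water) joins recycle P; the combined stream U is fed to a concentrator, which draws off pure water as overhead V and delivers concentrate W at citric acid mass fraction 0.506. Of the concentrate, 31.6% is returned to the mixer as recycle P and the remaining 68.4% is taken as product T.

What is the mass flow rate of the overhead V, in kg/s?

849.3 kg/s

Overall citric acid balance (none leaves overhead): citric acid in fresh feed = citric acid in product, i.e. 1580×0.234 = (1−0.316)·W·0.506.
W = 369.72/(0.506×0.684) = 1068.2 kg/s.
Recycle P = 0.316×1068.2 = 337.56 kg/s.
Combined feed U = 1580 + 337.56 = 1917.6 kg/s.
Overhead V = U − W = 1917.6 − 1068.2 = 849.33 kg/s.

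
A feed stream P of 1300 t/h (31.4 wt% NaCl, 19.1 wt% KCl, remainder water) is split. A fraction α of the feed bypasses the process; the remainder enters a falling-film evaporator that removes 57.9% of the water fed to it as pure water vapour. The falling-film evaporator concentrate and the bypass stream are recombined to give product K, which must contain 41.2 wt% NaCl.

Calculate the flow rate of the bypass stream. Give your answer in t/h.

221.1 t/h

All 1300×0.314 = 408.2 t/h of NaCl reaches K, so K = 408.2/0.412 = 990.78 t/h and vapour = 309.22 t/h.
The evaporator receives (1−α)·1300 of feed at 0.495 water and removes 0.579 of that water:
0.579×0.495×(1−α)×1300 = 309.22
(1−α) = 309.22/372.59 = 0.8299;  α = 0.1701.
Bypass flow = 0.1701×1300 = 221.08 t/h.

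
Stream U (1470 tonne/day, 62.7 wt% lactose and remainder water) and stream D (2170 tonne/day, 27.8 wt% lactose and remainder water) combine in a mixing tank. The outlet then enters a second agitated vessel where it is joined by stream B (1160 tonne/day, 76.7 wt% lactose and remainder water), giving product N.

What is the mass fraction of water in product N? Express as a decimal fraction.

Overall, product flow = 4800 tonne/day.
water in = 1470×0.373 + 2170×0.722 + 1160×0.233 = 2385.3 tonne/day.
water fraction in N = 0.497.

0.497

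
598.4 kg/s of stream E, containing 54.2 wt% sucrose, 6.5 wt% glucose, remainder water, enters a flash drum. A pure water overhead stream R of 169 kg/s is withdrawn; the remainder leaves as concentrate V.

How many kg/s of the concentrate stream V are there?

Concentrate = 598.4 − 169 = 429.4 kg/s.

429.4 kg/s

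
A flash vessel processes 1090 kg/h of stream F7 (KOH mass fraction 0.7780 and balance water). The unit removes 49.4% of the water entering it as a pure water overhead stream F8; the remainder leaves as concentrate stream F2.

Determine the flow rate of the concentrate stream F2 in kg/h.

water entering = 1090×0.222 = 241.98 kg/h; overhead removed = 0.494×241.98 = 119.54 kg/h.
Concentrate = 1090 − 119.54 = 970.46 kg/h.

970.5 kg/h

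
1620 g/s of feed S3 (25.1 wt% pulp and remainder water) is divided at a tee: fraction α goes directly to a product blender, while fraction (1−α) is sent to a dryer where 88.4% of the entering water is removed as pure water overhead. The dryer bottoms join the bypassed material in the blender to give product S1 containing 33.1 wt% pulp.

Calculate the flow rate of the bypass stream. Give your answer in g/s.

1029 g/s

All 1620×0.251 = 406.62 g/s of pulp reaches S1, so S1 = 406.62/0.331 = 1228.5 g/s and vapour = 391.54 g/s.
The evaporator receives (1−α)·1620 of feed at 0.749 water and removes 0.884 of that water:
0.884×0.749×(1−α)×1620 = 391.54
(1−α) = 391.54/1072.6 = 0.3650;  α = 0.6350.
Bypass flow = 0.6350×1620 = 1028.7 g/s.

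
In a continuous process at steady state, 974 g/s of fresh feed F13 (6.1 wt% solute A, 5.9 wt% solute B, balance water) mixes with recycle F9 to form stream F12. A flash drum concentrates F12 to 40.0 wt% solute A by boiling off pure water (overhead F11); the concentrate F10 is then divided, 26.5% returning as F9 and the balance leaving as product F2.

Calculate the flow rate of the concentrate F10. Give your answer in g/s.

Overall solute A balance (none leaves overhead): solute A in fresh feed = solute A in product, i.e. 974×0.061 = (1−0.265)·F10·0.400.
F10 = 59.414/(0.400×0.735) = 202.09 g/s.

202.1 g/s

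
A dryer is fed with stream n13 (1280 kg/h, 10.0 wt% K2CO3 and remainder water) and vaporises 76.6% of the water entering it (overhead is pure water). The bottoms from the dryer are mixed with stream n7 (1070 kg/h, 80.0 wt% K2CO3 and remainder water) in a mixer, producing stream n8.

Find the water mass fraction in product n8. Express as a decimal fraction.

Vapour removed = 0.766×0.900×1280 = 882.43 kg/h; concentrate = 397.57 kg/h.
water reaching the mixer = 269.57 (from concentrate) + 1070×0.200 = 483.57 kg/h.
Product flow = 397.57 + 1070 = 1467.6 kg/h; water fraction = 0.3295.

0.3295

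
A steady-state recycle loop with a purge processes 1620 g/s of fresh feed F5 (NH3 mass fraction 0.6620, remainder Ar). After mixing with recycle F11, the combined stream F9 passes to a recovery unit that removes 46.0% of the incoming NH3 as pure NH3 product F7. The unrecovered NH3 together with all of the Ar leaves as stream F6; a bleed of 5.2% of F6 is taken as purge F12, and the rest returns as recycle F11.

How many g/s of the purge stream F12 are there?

609.3 g/s

Ar enters only via F5 and leaves only via the purge: 1620×0.338 = 0.052×(Ar in F6), and the recovery unit passes all Ar, so Ar in F9 = Ar in F6 = 10530 g/s.
NH3 in F9: m_A = 1620×0.662 + (1−0.052)·(1−0.460)·m_A, so m_A = 1072.4/0.4881 = 2197.3 g/s.
F6 = (1−0.460)×2197.3 + 10530 = 11717 g/s.
Purge F12 = 0.052×11717 = 609.26 g/s.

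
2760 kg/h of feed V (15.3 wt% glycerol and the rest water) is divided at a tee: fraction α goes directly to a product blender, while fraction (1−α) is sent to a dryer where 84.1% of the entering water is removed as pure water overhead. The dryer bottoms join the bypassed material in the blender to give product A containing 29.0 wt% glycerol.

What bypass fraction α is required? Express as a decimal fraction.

All 2760×0.153 = 422.28 kg/h of glycerol reaches A, so A = 422.28/0.290 = 1456.1 kg/h and vapour = 1303.9 kg/h.
The evaporator receives (1−α)·2760 of feed at 0.847 water and removes 0.841 of that water:
0.841×0.847×(1−α)×2760 = 1303.9
(1−α) = 1303.9/1966 = 0.6632;  α = 0.3368.

0.337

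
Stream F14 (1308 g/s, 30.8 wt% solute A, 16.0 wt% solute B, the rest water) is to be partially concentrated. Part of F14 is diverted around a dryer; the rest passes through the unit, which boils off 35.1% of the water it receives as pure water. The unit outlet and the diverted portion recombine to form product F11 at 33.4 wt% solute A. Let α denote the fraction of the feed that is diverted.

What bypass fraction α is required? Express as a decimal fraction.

All 1308×0.308 = 402.86 g/s of solute A reaches F11, so F11 = 402.86/0.334 = 1206.2 g/s and vapour = 101.82 g/s.
The evaporator receives (1−α)·1308 of feed at 0.532 water and removes 0.351 of that water:
0.351×0.532×(1−α)×1308 = 101.82
(1−α) = 101.82/244.25 = 0.4169;  α = 0.5831.

0.583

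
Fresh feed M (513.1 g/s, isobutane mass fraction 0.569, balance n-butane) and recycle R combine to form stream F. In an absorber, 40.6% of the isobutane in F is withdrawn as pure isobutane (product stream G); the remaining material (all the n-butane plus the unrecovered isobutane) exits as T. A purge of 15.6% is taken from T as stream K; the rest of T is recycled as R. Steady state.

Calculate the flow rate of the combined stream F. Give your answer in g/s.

n-butane enters only via M and leaves only via the purge: 513.1×0.431 = 0.156×(n-butane in T), and the absorber passes all n-butane, so n-butane in F = n-butane in T = 1417.6 g/s.
isobutane in F: m_A = 513.1×0.569 + (1−0.156)·(1−0.406)·m_A, so m_A = 291.95/0.4987 = 585.47 g/s.
F = 585.47 + 1417.6 = 2003.1 g/s.

2003 g/s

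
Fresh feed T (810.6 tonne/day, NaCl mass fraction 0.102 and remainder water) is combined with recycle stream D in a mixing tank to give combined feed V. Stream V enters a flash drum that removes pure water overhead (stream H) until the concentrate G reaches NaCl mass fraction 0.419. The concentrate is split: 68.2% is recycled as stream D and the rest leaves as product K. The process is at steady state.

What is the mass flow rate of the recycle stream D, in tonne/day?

423.2 tonne/day

Overall NaCl balance (none leaves overhead): NaCl in fresh feed = NaCl in product, i.e. 810.6×0.102 = (1−0.682)·G·0.419.
G = 82.681/(0.419×0.318) = 620.53 tonne/day.
Recycle D = 0.682×620.53 = 423.2 tonne/day.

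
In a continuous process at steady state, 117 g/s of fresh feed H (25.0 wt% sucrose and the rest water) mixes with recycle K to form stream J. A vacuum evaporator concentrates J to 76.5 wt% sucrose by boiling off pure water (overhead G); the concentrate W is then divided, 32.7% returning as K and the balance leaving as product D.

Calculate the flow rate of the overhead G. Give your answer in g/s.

Overall sucrose balance (none leaves overhead): sucrose in fresh feed = sucrose in product, i.e. 117×0.250 = (1−0.327)·W·0.765.
W = 29.25/(0.765×0.673) = 56.813 g/s.
Recycle K = 0.327×56.813 = 18.578 g/s.
Combined feed J = 117 + 18.578 = 135.58 g/s.
Overhead G = J − W = 135.58 − 56.813 = 78.765 g/s.

78.76 g/s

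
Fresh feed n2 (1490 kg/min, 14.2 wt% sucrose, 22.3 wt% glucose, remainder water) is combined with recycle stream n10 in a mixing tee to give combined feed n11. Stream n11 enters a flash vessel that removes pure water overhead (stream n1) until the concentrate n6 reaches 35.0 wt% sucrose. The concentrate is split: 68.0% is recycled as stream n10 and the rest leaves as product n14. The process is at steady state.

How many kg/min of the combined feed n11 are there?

2775 kg/min

Overall sucrose balance (none leaves overhead): sucrose in fresh feed = sucrose in product, i.e. 1490×0.142 = (1−0.680)·n6·0.350.
n6 = 211.58/(0.350×0.320) = 1889.1 kg/min.
Recycle n10 = 0.680×1889.1 = 1284.6 kg/min.
Combined feed n11 = 1490 + 1284.6 = 2774.6 kg/min.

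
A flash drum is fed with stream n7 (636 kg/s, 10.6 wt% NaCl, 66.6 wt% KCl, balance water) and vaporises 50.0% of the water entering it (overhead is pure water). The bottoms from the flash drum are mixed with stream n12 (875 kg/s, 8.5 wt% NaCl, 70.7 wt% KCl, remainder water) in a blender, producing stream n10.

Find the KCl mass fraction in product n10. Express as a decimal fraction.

0.7245

Vapour removed = 0.500×0.228×636 = 72.504 kg/s; concentrate = 563.5 kg/s.
KCl reaching the mixer = 423.58 (from concentrate) + 875×0.707 = 1042.2 kg/s.
Product flow = 563.5 + 875 = 1438.5 kg/s; KCl fraction = 0.7245.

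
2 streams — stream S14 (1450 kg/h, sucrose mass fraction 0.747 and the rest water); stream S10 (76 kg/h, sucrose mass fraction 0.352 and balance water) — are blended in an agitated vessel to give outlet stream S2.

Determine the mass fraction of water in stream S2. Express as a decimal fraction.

Total flow out = 1450 + 76 = 1526 kg/h.
water in = 1450×0.253 + 76×0.648 = 416.1 kg/h.
water mass fraction in S2 = 416.1/1526 = 0.273.

0.273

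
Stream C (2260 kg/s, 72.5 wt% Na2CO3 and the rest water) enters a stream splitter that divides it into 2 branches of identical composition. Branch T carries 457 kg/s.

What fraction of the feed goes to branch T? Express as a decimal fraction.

Fraction to T = 457/2260 = 0.2022.

0.202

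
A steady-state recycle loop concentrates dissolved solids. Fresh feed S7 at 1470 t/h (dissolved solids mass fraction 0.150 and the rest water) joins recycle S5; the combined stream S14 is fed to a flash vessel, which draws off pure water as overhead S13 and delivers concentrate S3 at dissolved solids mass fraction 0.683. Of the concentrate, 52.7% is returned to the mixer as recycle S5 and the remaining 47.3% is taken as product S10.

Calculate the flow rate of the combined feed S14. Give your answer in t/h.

Overall dissolved solids balance (none leaves overhead): dissolved solids in fresh feed = dissolved solids in product, i.e. 1470×0.150 = (1−0.527)·S3·0.683.
S3 = 220.5/(0.683×0.473) = 682.54 t/h.
Recycle S5 = 0.527×682.54 = 359.7 t/h.
Combined feed S14 = 1470 + 359.7 = 1829.7 t/h.

1830 t/h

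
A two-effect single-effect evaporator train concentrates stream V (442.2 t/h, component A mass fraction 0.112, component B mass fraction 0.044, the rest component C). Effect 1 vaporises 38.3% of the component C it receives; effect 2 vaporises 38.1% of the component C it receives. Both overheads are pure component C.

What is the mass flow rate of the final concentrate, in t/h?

component C in feed = 442.2×0.844 = 373.22 t/h.
After stage 1: component C left = (1−0.383)×373.22 = 230.27; stream total = 299.26 t/h.
After stage 2: component C left = (1−0.381)×230.27 = 142.54; final concentrate = 211.52 t/h.

211.5 t/h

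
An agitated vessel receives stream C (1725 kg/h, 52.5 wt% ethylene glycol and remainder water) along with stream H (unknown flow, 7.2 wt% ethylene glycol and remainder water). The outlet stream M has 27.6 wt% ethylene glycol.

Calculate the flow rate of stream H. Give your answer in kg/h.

2106 kg/h

Let H be the unknown flow. Total out = 1725 + H.
ethylene glycol balance: 905.62 + 0.072·H = 0.276·(1725 + H)
(0.072 − 0.276)·H = 0.276×1725 − 905.62 = -429.52
H = -429.52 / -0.204 = 2105.5 kg/h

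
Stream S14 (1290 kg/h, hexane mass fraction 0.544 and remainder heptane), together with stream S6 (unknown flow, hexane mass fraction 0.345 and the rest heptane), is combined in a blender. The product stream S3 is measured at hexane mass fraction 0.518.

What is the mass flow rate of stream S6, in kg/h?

193.9 kg/h

Let S6 be the unknown flow. Total out = 1290 + S6.
hexane balance: 701.76 + 0.345·S6 = 0.518·(1290 + S6)
(0.345 − 0.518)·S6 = 0.518×1290 − 701.76 = -33.54
S6 = -33.54 / -0.173 = 193.87 kg/h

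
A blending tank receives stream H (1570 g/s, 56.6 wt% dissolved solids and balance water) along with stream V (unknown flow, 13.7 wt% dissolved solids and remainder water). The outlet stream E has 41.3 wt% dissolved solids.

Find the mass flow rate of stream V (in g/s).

Let V be the unknown flow. Total out = 1570 + V.
dissolved solids balance: 888.62 + 0.137·V = 0.413·(1570 + V)
(0.137 − 0.413)·V = 0.413×1570 − 888.62 = -240.21
V = -240.21 / -0.276 = 870.33 g/s

870.3 g/s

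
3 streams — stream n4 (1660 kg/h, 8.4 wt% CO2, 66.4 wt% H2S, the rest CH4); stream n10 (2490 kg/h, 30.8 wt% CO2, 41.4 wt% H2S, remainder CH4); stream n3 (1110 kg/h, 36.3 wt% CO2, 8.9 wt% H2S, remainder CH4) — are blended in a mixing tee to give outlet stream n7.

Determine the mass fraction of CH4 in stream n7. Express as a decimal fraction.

0.327

Total flow out = 1660 + 2490 + 1110 = 5260 kg/h.
CH4 in = 1660×0.252 + 2490×0.278 + 1110×0.548 = 1718.8 kg/h.
CH4 mass fraction in n7 = 1718.8/5260 = 0.327.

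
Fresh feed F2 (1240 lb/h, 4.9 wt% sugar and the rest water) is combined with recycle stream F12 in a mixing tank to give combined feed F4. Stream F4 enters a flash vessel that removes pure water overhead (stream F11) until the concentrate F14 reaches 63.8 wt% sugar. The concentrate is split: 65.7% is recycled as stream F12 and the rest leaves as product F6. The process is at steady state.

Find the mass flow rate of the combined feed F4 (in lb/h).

Overall sugar balance (none leaves overhead): sugar in fresh feed = sugar in product, i.e. 1240×0.049 = (1−0.657)·F14·0.638.
F14 = 60.76/(0.638×0.343) = 277.65 lb/h.
Recycle F12 = 0.657×277.65 = 182.42 lb/h.
Combined feed F4 = 1240 + 182.42 = 1422.4 lb/h.

1422 lb/h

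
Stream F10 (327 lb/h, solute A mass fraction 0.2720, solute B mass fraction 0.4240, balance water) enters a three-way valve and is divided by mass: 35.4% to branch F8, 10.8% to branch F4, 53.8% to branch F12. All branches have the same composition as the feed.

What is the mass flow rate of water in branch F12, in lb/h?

53.48 lb/h

Branch F12 total = 0.538×327 = 175.93 lb/h.
water in F12 = 0.304×175.93 = 53.482 lb/h.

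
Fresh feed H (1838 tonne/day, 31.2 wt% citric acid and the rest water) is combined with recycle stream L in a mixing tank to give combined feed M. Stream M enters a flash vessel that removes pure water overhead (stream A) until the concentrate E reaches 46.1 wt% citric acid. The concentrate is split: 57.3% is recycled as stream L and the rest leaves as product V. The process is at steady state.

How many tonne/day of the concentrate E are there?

Overall citric acid balance (none leaves overhead): citric acid in fresh feed = citric acid in product, i.e. 1838×0.312 = (1−0.573)·E·0.461.
E = 573.46/(0.461×0.427) = 2913.2 tonne/day.

2913 tonne/day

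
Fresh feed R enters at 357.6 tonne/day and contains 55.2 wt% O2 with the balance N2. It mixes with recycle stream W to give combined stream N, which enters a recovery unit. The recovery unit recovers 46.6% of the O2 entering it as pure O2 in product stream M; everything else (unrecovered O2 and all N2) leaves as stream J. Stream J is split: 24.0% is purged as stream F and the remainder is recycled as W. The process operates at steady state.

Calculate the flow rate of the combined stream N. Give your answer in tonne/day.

999.7 tonne/day

N2 enters only via R and leaves only via the purge: 357.6×0.448 = 0.240×(N2 in J), and the recovery unit passes all N2, so N2 in N = N2 in J = 667.52 tonne/day.
O2 in N: m_A = 357.6×0.552 + (1−0.240)·(1−0.466)·m_A, so m_A = 197.4/0.5942 = 332.23 tonne/day.
N = 332.23 + 667.52 = 999.75 tonne/day.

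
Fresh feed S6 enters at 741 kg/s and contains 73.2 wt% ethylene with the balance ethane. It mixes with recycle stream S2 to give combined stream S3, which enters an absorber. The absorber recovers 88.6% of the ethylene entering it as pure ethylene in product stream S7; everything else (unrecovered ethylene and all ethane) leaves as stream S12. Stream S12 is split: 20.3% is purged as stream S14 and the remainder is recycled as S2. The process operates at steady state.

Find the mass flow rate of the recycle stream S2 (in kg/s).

833.9 kg/s

ethane enters only via S6 and leaves only via the purge: 741×0.268 = 0.203×(ethane in S12), and the absorber passes all ethane, so ethane in S3 = ethane in S12 = 978.27 kg/s.
ethylene in S3: m_A = 741×0.732 + (1−0.203)·(1−0.886)·m_A, so m_A = 542.41/0.9091 = 596.62 kg/s.
S12 = (1−0.886)×596.62 + 978.27 = 1046.3 kg/s.
Recycle S2 = (1−0.203)×1046.3 = 833.89 kg/s.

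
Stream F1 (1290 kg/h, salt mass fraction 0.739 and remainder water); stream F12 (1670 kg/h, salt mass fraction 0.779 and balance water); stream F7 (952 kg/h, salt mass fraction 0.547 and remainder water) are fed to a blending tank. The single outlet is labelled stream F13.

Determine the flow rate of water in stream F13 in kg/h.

water out = water in = 1290×0.261 + 1670×0.221 + 952×0.453 = 1137 kg/h.

1137 kg/h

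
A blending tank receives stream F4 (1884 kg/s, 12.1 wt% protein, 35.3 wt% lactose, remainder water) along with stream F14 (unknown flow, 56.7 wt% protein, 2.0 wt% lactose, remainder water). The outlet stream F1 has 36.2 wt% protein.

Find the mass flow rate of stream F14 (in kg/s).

Let F14 be the unknown flow. Total out = 1884 + F14.
protein balance: 227.96 + 0.567·F14 = 0.362·(1884 + F14)
(0.567 − 0.362)·F14 = 0.362×1884 − 227.96 = 454.04
F14 = 454.04 / 0.205 = 2214.8 kg/s

2215 kg/s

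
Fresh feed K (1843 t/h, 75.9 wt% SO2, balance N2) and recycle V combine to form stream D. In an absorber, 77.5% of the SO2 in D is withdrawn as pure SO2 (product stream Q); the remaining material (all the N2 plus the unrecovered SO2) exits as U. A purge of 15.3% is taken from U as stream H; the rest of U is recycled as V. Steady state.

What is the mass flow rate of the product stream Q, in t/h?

SO2 in D: m_A = 1843×0.759 + (1−0.153)·(1−0.775)·m_A, so m_A = 1398.8/0.8094 = 1728.2 t/h.
Product Q = 0.775×1728.2 = 1339.3 t/h.

1339 t/h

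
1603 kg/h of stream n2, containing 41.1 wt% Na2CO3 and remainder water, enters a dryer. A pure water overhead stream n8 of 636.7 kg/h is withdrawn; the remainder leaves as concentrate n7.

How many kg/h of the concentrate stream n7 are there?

Concentrate = 1603 − 636.7 = 966.3 kg/h.

966.3 kg/h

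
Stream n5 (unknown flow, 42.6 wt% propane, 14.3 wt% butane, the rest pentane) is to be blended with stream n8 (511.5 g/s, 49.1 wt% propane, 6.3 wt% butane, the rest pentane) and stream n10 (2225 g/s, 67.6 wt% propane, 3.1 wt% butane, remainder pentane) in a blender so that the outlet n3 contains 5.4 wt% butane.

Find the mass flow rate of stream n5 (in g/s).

523.3 g/s

Let n5 be the unknown flow. Total out = 2736.5 + n5.
butane balance: 101.2 + 0.143·n5 = 0.054·(2736.5 + n5)
(0.143 − 0.054)·n5 = 0.054×2736.5 − 101.2 = 46.571
n5 = 46.571 / 0.089 = 523.28 g/s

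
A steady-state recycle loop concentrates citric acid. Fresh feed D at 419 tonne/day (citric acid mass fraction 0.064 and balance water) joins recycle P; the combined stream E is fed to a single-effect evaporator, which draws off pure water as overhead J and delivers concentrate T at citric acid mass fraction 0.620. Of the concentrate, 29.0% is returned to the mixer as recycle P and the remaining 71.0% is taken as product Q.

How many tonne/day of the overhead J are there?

375.7 tonne/day

Overall citric acid balance (none leaves overhead): citric acid in fresh feed = citric acid in product, i.e. 419×0.064 = (1−0.290)·T·0.620.
T = 26.816/(0.620×0.710) = 60.918 tonne/day.
Recycle P = 0.290×60.918 = 17.666 tonne/day.
Combined feed E = 419 + 17.666 = 436.67 tonne/day.
Overhead J = E − T = 436.67 − 60.918 = 375.75 tonne/day.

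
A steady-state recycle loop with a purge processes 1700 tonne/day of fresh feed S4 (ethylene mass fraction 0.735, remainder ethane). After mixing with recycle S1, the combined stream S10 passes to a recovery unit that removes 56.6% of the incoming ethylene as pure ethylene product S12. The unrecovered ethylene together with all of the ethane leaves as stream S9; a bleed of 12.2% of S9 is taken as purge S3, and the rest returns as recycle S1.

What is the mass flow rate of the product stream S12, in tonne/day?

1143 tonne/day

ethylene in S10: m_A = 1700×0.735 + (1−0.122)·(1−0.566)·m_A, so m_A = 1249.5/0.6189 = 2018.7 tonne/day.
Product S12 = 0.566×2018.7 = 1142.6 tonne/day.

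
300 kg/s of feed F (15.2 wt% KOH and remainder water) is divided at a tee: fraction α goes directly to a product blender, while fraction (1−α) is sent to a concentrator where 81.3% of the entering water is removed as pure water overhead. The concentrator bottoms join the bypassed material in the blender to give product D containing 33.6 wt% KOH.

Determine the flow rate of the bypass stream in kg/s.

61.71 kg/s

All 300×0.152 = 45.6 kg/s of KOH reaches D, so D = 45.6/0.336 = 135.71 kg/s and vapour = 164.29 kg/s.
The evaporator receives (1−α)·300 of feed at 0.848 water and removes 0.813 of that water:
0.813×0.848×(1−α)×300 = 164.29
(1−α) = 164.29/206.83 = 0.7943;  α = 0.2057.
Bypass flow = 0.2057×300 = 61.706 kg/s.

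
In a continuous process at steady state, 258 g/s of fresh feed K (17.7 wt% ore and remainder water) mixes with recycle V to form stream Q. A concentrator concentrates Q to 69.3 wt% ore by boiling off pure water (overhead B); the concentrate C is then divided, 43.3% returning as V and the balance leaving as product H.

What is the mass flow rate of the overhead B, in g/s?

192.1 g/s

Overall ore balance (none leaves overhead): ore in fresh feed = ore in product, i.e. 258×0.177 = (1−0.433)·C·0.693.
C = 45.666/(0.693×0.567) = 116.22 g/s.
Recycle V = 0.433×116.22 = 50.323 g/s.
Combined feed Q = 258 + 50.323 = 308.32 g/s.
Overhead B = Q − C = 308.32 − 116.22 = 192.1 g/s.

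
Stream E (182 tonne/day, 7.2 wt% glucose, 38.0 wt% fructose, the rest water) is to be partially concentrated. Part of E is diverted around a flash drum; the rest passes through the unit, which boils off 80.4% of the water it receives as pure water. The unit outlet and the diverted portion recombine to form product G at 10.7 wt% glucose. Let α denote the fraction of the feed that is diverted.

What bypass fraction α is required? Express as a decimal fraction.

0.258

All 182×0.072 = 13.104 tonne/day of glucose reaches G, so G = 13.104/0.107 = 122.47 tonne/day and vapour = 59.533 tonne/day.
The evaporator receives (1−α)·182 of feed at 0.548 water and removes 0.804 of that water:
0.804×0.548×(1−α)×182 = 59.533
(1−α) = 59.533/80.188 = 0.7424;  α = 0.2576.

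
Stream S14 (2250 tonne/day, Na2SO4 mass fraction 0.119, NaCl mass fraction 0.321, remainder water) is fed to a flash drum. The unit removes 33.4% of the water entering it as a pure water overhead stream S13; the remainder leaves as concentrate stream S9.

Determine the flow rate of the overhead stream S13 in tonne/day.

water entering = 2250×0.560 = 1260 tonne/day; overhead removed = 0.334×1260 = 420.84 tonne/day.

420.8 tonne/day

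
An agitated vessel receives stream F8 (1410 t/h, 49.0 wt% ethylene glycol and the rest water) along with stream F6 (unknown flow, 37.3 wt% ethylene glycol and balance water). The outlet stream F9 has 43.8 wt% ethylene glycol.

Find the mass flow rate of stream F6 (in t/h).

Let F6 be the unknown flow. Total out = 1410 + F6.
ethylene glycol balance: 690.9 + 0.373·F6 = 0.438·(1410 + F6)
(0.373 − 0.438)·F6 = 0.438×1410 − 690.9 = -73.32
F6 = -73.32 / -0.065 = 1128 t/h

1128 t/h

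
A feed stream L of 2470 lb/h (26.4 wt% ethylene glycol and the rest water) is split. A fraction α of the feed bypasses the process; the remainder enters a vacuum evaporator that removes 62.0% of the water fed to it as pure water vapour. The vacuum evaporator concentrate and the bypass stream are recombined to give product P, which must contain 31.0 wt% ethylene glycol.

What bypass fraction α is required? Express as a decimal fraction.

0.675

All 2470×0.264 = 652.08 lb/h of ethylene glycol reaches P, so P = 652.08/0.310 = 2103.5 lb/h and vapour = 366.52 lb/h.
The evaporator receives (1−α)·2470 of feed at 0.736 water and removes 0.620 of that water:
0.620×0.736×(1−α)×2470 = 366.52
(1−α) = 366.52/1127.1 = 0.3252;  α = 0.6748.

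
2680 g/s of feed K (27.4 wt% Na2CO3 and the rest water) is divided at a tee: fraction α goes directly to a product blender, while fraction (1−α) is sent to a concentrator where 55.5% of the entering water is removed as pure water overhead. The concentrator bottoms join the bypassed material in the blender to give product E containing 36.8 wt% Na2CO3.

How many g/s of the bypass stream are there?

981 g/s

All 2680×0.274 = 734.32 g/s of Na2CO3 reaches E, so E = 734.32/0.368 = 1995.4 g/s and vapour = 684.57 g/s.
The evaporator receives (1−α)·2680 of feed at 0.726 water and removes 0.555 of that water:
0.555×0.726×(1−α)×2680 = 684.57
(1−α) = 684.57/1079.9 = 0.6339;  α = 0.3661.
Bypass flow = 0.3661×2680 = 981.03 g/s.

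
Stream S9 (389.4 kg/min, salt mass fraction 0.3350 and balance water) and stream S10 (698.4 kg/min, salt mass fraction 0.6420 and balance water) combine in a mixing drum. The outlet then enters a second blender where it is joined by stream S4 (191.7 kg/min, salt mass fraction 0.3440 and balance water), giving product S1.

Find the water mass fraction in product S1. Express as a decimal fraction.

0.4961

Overall, product flow = 1279.5 kg/min.
water in = 389.4×0.665 + 698.4×0.358 + 191.7×0.656 = 634.73 kg/min.
water fraction in S1 = 0.4961.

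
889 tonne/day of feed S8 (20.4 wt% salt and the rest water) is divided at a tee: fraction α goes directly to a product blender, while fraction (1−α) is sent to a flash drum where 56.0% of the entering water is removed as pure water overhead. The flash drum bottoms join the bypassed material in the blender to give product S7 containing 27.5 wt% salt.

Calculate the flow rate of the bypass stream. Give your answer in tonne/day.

374.1 tonne/day

All 889×0.204 = 181.36 tonne/day of salt reaches S7, so S7 = 181.36/0.275 = 659.48 tonne/day and vapour = 229.52 tonne/day.
The evaporator receives (1−α)·889 of feed at 0.796 water and removes 0.560 of that water:
0.560×0.796×(1−α)×889 = 229.52
(1−α) = 229.52/396.28 = 0.5792;  α = 0.4208.
Bypass flow = 0.4208×889 = 374.1 tonne/day.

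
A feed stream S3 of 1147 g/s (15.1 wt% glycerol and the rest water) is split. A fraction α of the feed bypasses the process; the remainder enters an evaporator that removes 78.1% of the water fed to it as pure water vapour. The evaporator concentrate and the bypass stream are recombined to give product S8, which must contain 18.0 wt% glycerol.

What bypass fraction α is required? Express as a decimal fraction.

All 1147×0.151 = 173.2 g/s of glycerol reaches S8, so S8 = 173.2/0.180 = 962.21 g/s and vapour = 184.79 g/s.
The evaporator receives (1−α)·1147 of feed at 0.849 water and removes 0.781 of that water:
0.781×0.849×(1−α)×1147 = 184.79
(1−α) = 184.79/760.54 = 0.2430;  α = 0.7570.

0.757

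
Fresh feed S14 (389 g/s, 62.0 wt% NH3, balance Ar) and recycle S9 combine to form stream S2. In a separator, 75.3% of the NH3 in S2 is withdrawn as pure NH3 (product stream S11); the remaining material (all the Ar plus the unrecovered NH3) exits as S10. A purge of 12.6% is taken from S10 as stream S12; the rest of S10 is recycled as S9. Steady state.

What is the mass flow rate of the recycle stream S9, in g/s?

1092 g/s

Ar enters only via S14 and leaves only via the purge: 389×0.380 = 0.126×(Ar in S10), and the separator passes all Ar, so Ar in S2 = Ar in S10 = 1173.2 g/s.
NH3 in S2: m_A = 389×0.620 + (1−0.126)·(1−0.753)·m_A, so m_A = 241.18/0.7841 = 307.58 g/s.
S10 = (1−0.753)×307.58 + 1173.2 = 1249.1 g/s.
Recycle S9 = (1−0.126)×1249.1 = 1091.8 g/s.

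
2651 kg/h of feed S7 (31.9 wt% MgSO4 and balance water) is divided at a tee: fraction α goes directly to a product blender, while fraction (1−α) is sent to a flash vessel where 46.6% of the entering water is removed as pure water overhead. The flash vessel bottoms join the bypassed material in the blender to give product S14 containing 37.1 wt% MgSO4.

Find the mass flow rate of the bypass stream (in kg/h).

All 2651×0.319 = 845.67 kg/h of MgSO4 reaches S14, so S14 = 845.67/0.371 = 2279.4 kg/h and vapour = 371.57 kg/h.
The evaporator receives (1−α)·2651 of feed at 0.681 water and removes 0.466 of that water:
0.466×0.681×(1−α)×2651 = 371.57
(1−α) = 371.57/841.28 = 0.4417;  α = 0.5583.
Bypass flow = 0.5583×2651 = 1480.1 kg/h.

1480 kg/h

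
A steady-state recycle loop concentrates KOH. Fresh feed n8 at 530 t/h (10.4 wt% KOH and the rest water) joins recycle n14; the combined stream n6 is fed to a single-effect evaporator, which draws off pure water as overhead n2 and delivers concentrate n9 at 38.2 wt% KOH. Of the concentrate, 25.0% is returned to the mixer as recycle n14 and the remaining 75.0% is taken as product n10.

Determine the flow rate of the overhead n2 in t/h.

385.7 t/h

Overall KOH balance (none leaves overhead): KOH in fresh feed = KOH in product, i.e. 530×0.104 = (1−0.250)·n9·0.382.
n9 = 55.12/(0.382×0.750) = 192.39 t/h.
Recycle n14 = 0.250×192.39 = 48.098 t/h.
Combined feed n6 = 530 + 48.098 = 578.1 t/h.
Overhead n2 = n6 − n9 = 578.1 − 192.39 = 385.71 t/h.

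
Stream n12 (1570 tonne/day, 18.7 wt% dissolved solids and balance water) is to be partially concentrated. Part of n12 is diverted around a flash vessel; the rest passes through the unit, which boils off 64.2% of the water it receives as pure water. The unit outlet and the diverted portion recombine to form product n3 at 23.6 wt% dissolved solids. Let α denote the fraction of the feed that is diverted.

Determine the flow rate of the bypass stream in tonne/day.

All 1570×0.187 = 293.59 tonne/day of dissolved solids reaches n3, so n3 = 293.59/0.236 = 1244 tonne/day and vapour = 325.97 tonne/day.
The evaporator receives (1−α)·1570 of feed at 0.813 water and removes 0.642 of that water:
0.642×0.813×(1−α)×1570 = 325.97
(1−α) = 325.97/819.46 = 0.3978;  α = 0.6022.
Bypass flow = 0.6022×1570 = 945.46 tonne/day.

945.5 tonne/day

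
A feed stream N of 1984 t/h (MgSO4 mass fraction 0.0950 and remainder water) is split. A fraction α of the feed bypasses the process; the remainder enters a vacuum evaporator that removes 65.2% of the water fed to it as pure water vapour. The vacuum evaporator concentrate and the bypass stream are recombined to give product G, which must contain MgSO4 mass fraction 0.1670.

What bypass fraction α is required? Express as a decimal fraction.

All 1984×0.095 = 188.48 t/h of MgSO4 reaches G, so G = 188.48/0.167 = 1128.6 t/h and vapour = 855.38 t/h.
The evaporator receives (1−α)·1984 of feed at 0.905 water and removes 0.652 of that water:
0.652×0.905×(1−α)×1984 = 855.38
(1−α) = 855.38/1170.7 = 0.7307;  α = 0.2693.

0.269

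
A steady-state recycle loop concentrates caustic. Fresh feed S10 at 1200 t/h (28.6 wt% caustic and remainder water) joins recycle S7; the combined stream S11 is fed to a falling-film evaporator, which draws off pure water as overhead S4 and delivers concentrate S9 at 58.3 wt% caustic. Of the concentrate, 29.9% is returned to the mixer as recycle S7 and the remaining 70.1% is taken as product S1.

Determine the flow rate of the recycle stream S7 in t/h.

Overall caustic balance (none leaves overhead): caustic in fresh feed = caustic in product, i.e. 1200×0.286 = (1−0.299)·S9·0.583.
S9 = 343.2/(0.583×0.701) = 839.77 t/h.
Recycle S7 = 0.299×839.77 = 251.09 t/h.

251.1 t/h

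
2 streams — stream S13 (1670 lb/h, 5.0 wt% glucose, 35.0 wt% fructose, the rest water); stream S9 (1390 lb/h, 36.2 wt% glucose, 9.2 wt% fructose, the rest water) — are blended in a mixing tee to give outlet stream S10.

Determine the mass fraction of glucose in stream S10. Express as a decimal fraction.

0.1917

Total flow out = 1670 + 1390 = 3060 lb/h.
glucose in = 1670×0.050 + 1390×0.362 = 586.68 lb/h.
glucose mass fraction in S10 = 586.68/3060 = 0.1917.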